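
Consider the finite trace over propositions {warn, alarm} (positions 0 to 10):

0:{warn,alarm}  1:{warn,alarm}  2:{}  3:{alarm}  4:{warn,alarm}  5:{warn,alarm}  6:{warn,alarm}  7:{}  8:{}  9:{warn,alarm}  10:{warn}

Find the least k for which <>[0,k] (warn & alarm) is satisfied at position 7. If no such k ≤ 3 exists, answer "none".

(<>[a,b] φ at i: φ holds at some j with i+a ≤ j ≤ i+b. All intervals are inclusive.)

2

Scan j = 7,8,… for (warn & alarm):
  j=7: fails
  j=8: fails
  j=9: holds
First hit at j=9, so smallest k = 9-7 = 2.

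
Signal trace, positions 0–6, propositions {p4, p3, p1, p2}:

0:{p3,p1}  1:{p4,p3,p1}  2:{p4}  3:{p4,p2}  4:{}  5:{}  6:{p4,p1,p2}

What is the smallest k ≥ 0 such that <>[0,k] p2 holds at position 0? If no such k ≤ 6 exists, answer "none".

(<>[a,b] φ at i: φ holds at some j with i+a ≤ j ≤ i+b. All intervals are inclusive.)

3

Scan j = 0,1,… for p2:
  j=0: fails
  j=1: fails
  j=2: fails
  j=3: holds
First hit at j=3, so smallest k = 3-0 = 3.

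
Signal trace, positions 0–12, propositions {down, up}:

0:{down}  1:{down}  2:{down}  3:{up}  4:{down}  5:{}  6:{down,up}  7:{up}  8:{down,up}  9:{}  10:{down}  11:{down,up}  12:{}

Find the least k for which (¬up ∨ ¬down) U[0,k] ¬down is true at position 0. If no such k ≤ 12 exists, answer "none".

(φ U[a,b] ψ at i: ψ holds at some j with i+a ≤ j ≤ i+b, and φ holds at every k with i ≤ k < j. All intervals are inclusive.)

Need earliest j ≥ 0 with ¬down, and (¬up ∨ ¬down) at every k in [0,j-1].
  j=0: rhs fails.
  j=1: rhs fails.
  j=2: rhs fails.
  j=3: rhs holds; lhs holds on [0,2]. k = 3.

3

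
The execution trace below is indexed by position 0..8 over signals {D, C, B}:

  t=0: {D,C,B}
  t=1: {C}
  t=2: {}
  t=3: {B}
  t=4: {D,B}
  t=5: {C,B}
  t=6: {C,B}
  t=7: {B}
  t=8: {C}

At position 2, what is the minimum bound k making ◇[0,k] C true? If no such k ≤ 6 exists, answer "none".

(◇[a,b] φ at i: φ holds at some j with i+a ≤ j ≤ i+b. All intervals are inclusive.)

Scan j = 2,3,… for C:
  j=2: fails
  j=3: fails
  j=4: fails
  j=5: holds
First hit at j=5, so smallest k = 5-2 = 3.

3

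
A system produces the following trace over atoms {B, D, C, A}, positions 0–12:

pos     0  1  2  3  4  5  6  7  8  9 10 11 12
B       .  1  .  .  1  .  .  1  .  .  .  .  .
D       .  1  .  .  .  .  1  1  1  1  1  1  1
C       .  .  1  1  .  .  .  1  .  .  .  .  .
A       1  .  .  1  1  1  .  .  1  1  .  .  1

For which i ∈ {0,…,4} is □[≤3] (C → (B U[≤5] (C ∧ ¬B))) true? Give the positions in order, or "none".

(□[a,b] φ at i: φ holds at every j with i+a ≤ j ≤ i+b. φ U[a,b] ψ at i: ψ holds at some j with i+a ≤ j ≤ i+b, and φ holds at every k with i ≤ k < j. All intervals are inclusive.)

Evaluate at each i in [0,4]:
  i=0: ✓ (all of [0,3])
  i=1: ✓ (all of [1,4])
  i=2: ✓ (all of [2,5])
  i=3: ✓ (all of [3,6])
  i=4: ✗ (fails at j=7)

0, 1, 2, 3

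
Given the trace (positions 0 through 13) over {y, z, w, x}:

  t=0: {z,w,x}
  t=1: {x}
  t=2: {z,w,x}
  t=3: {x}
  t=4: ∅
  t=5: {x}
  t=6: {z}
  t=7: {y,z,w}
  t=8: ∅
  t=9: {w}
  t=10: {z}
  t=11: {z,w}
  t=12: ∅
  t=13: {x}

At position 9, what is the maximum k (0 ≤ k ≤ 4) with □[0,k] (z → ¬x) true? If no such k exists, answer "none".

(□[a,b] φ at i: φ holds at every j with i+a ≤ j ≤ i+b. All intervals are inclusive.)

(z → ¬x) must hold from j=9 onward; find where it first fails.
  j=9: holds
  j=10: holds
  j=11: holds
  j=12: holds
  j=13: holds
Holds through j=13; largest k = 4.

4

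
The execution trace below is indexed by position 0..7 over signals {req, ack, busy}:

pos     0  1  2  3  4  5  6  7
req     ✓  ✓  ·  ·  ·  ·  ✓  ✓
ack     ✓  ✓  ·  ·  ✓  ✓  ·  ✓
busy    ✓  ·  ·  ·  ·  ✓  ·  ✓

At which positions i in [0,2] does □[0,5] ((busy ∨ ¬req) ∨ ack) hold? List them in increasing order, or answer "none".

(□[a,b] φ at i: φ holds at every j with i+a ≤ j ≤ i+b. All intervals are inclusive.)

0

Evaluate at each i in [0,2]:
  i=0: ✓ (all of [0,5])
  i=1: ✗ (fails at j=6)
  i=2: ✗ (fails at j=6)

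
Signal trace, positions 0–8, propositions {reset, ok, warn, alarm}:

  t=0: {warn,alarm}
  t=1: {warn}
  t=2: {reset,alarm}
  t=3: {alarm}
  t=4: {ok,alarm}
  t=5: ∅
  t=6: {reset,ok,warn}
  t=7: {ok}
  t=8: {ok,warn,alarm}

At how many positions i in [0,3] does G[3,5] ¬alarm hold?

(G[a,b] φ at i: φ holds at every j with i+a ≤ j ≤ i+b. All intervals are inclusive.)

Evaluate at each i in [0,3]:
  i=0: ✗ (fails at j=3)
  i=1: ✗ (fails at j=4)
  i=2: ✓ (all of [5,7])
  i=3: ✗ (fails at j=8)
Positions where it holds: {2} → 1.

1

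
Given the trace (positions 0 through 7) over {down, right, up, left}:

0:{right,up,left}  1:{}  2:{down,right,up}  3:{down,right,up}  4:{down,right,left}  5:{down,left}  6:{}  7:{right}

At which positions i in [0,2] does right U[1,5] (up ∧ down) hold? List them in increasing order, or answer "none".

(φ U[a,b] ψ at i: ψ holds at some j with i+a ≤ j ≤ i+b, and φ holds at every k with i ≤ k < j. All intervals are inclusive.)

Evaluate at each i in [0,2]:
  i=0: ✗ (lhs fails at k=1 before rhs at j=2)
  i=1: ✗ (lhs fails at k=1 before rhs at j=2)
  i=2: ✓ (rhs at j=3; lhs holds on [2,2])

2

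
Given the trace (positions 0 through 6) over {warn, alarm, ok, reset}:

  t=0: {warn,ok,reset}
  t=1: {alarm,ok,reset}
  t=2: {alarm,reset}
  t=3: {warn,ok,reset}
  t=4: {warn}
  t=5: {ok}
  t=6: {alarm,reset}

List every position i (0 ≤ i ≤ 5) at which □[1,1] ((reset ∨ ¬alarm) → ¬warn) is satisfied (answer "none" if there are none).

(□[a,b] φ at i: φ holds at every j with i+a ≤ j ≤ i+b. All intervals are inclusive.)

0, 1, 4, 5

Evaluate at each i in [0,5]:
  i=0: ✓ (all of [1,1])
  i=1: ✓ (all of [2,2])
  i=2: ✗ (fails at j=3)
  i=3: ✗ (fails at j=4)
  i=4: ✓ (all of [5,5])
  i=5: ✓ (all of [6,6])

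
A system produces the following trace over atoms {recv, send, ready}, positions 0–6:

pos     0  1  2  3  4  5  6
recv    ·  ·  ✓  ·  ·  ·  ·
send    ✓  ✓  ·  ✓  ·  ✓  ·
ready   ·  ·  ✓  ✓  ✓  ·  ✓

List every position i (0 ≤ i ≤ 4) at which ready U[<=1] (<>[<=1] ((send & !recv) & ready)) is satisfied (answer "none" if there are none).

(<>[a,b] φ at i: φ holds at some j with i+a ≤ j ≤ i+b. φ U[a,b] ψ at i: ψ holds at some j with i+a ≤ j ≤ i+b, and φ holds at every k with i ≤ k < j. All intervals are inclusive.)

2, 3

Evaluate at each i in [0,4]:
  i=0: ✗ (no rhs in [0,1])
  i=1: ✗ (lhs fails at k=1 before rhs at j=2)
  i=2: ✓ (rhs at j=2)
  i=3: ✓ (rhs at j=3)
  i=4: ✗ (no rhs in [4,5])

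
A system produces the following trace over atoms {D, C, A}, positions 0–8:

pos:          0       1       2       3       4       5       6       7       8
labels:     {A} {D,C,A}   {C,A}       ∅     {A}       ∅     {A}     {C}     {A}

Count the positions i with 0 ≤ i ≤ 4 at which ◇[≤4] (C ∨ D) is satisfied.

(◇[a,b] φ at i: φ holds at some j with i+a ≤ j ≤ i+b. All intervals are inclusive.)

Evaluate at each i in [0,4]:
  i=0: ✓ (witness j=1)
  i=1: ✓ (witness j=1)
  i=2: ✓ (witness j=2)
  i=3: ✓ (witness j=7)
  i=4: ✓ (witness j=7)
Positions where it holds: {0, 1, 2, 3, 4} → 5.

5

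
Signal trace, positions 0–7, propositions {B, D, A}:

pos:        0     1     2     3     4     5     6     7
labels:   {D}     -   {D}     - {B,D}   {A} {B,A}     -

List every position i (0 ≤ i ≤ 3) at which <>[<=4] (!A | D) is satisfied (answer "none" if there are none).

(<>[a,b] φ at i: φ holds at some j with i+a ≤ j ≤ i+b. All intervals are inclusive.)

0, 1, 2, 3

Evaluate at each i in [0,3]:
  i=0: ✓ (witness j=0)
  i=1: ✓ (witness j=1)
  i=2: ✓ (witness j=2)
  i=3: ✓ (witness j=3)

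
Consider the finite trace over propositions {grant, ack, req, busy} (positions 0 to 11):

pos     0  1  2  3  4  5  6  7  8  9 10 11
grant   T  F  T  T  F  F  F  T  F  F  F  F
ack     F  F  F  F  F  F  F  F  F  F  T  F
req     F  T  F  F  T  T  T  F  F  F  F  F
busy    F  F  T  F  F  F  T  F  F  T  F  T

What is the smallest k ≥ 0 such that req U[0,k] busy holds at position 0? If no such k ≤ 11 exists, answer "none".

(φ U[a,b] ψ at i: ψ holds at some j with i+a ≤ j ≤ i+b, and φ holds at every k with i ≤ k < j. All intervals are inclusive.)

Need earliest j ≥ 0 with busy, and req at every k in [0,j-1].
  j=0: rhs fails.
  j=1: rhs fails.
  j=2: rhs holds but lhs fails at k=0.
  j=3: rhs fails.
  j=4: rhs fails.
  j=5: rhs fails.
  j=6: rhs holds but lhs fails at k=0.
  j=7: rhs fails.
  j=8: rhs fails.
  j=9: rhs holds but lhs fails at k=0.
  j=10: rhs fails.
  j=11: rhs holds but lhs fails at k=0.
No witness within the range → none.

none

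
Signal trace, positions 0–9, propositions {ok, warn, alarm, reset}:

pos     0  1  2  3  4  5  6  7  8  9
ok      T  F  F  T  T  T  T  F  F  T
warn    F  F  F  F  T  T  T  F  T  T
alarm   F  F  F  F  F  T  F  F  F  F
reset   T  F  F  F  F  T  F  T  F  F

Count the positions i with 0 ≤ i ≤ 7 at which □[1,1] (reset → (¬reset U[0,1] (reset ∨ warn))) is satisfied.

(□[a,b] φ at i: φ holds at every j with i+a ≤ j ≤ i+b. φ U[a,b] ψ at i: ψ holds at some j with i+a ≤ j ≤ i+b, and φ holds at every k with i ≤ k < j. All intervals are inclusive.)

8

Evaluate at each i in [0,7]:
  i=0: ✓ (all of [1,1])
  i=1: ✓ (all of [2,2])
  i=2: ✓ (all of [3,3])
  i=3: ✓ (all of [4,4])
  i=4: ✓ (all of [5,5])
  i=5: ✓ (all of [6,6])
  i=6: ✓ (all of [7,7])
  i=7: ✓ (all of [8,8])
Positions where it holds: {0, 1, 2, 3, 4, 5, 6, 7} → 8.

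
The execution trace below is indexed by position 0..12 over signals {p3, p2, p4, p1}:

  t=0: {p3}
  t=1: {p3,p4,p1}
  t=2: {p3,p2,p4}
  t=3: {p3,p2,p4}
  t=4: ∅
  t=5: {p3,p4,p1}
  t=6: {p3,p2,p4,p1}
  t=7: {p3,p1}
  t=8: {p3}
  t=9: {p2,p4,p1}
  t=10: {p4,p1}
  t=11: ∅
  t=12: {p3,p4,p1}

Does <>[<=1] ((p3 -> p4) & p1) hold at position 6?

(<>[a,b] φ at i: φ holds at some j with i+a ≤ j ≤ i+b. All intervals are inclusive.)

Check ((p3 -> p4) & p1) at each j in [6,7]:
  j=6: true
  j=7: false
Found at j=6 → formula holds.

Yes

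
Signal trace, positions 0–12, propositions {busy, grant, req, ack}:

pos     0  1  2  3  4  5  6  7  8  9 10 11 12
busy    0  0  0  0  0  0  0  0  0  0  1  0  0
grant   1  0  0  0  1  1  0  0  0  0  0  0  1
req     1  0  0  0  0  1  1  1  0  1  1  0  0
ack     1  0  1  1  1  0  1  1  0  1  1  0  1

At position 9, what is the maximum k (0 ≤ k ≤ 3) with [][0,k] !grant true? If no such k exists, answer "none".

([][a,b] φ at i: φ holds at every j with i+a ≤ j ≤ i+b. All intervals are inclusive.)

2

!grant must hold from j=9 onward; find where it first fails.
  j=9: holds
  j=10: holds
  j=11: holds
  j=12: fails
Holds on [9,11], so largest k = 2.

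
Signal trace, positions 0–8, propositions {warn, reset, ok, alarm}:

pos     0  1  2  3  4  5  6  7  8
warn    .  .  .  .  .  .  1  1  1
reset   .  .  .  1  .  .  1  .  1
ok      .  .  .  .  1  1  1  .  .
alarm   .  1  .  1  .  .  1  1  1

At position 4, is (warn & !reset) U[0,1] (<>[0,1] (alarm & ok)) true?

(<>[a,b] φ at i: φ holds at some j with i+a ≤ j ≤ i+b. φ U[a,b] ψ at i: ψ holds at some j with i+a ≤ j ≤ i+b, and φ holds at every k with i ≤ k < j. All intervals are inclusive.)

Does not hold

Need some j in [4,5] with <>[0,1] (alarm & ok), and (warn & !reset) at every k in [4,j-1].
  j=4: <>[0,1] (alarm & ok) — fails (none in [4,5]).
  j=5: <>[0,1] (alarm & ok) holds, but (warn & !reset) fails at k=4 → not this j.
No j in the window works → until fails.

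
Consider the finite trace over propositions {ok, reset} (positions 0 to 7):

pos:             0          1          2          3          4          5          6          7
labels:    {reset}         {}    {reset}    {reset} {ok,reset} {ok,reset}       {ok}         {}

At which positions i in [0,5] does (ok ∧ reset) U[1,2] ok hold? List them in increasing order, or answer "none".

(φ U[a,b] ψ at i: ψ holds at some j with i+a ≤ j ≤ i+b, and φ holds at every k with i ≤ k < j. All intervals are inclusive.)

4, 5

Evaluate at each i in [0,5]:
  i=0: ✗ (no rhs in [1,2])
  i=1: ✗ (no rhs in [2,3])
  i=2: ✗ (lhs fails at k=2 before rhs at j=4)
  i=3: ✗ (lhs fails at k=3 before rhs at j=4)
  i=4: ✓ (rhs at j=5; lhs holds on [4,4])
  i=5: ✓ (rhs at j=6; lhs holds on [5,5])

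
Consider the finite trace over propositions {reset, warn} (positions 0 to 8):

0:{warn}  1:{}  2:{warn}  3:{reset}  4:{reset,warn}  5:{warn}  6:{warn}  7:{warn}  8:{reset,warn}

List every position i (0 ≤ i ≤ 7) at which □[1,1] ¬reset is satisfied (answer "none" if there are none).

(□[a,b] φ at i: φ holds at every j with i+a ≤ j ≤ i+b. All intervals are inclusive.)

Evaluate at each i in [0,7]:
  i=0: ✓ (all of [1,1])
  i=1: ✓ (all of [2,2])
  i=2: ✗ (fails at j=3)
  i=3: ✗ (fails at j=4)
  i=4: ✓ (all of [5,5])
  i=5: ✓ (all of [6,6])
  i=6: ✓ (all of [7,7])
  i=7: ✗ (fails at j=8)

0, 1, 4, 5, 6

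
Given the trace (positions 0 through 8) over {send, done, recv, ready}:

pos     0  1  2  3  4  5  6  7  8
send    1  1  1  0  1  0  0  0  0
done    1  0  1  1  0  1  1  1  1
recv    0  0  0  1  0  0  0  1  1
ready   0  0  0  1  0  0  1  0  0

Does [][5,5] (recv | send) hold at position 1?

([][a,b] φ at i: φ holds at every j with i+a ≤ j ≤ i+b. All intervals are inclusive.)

Check (recv | send) at every j in [6,6]:
  j=6: false
Fails at j=6 → formula fails.

Does not hold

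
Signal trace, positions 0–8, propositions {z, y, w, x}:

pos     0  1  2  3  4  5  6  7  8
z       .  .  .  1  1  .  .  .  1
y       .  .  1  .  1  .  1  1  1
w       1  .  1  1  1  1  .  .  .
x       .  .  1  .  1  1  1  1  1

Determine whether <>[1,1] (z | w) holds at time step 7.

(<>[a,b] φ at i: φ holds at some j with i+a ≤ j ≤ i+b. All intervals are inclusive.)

Check (z | w) at each j in [8,8]:
  j=8: true
Found at j=8 → formula holds.

True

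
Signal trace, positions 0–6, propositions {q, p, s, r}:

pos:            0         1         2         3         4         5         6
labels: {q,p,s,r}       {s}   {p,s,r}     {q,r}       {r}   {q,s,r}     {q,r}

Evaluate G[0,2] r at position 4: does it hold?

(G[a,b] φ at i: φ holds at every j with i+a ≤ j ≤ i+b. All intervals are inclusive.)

Check r at every j in [4,6]:
  j=4: true
  j=5: true
  j=6: true
All positions satisfy it → formula holds.

Yes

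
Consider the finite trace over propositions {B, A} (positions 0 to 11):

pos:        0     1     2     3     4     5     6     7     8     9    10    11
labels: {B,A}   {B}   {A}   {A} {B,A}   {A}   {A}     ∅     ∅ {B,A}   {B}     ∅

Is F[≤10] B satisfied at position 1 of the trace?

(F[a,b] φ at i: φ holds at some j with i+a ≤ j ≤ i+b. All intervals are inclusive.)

Holds

Check B at each j in [1,11]:
  j=1: true
  j=2: false
  j=3: false
  j=4: true
  j=5: false
  j=6: false
  j=7: false
  j=8: false
  j=9: true
  j=10: true
  j=11: false
Found at j=1 → formula holds.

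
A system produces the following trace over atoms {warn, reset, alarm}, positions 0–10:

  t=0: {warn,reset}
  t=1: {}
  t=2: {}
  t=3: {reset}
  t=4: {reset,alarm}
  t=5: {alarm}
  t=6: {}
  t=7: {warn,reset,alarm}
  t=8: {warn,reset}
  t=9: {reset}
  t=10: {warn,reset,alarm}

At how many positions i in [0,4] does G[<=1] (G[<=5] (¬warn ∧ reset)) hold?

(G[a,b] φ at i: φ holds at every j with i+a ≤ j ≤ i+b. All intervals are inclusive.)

0

Evaluate at each i in [0,4]:
  i=0: ✗ (fails at j=0)
  i=1: ✗ (fails at j=1)
  i=2: ✗ (fails at j=2)
  i=3: ✗ (fails at j=3)
  i=4: ✗ (fails at j=4)
Positions where it holds: {} → 0.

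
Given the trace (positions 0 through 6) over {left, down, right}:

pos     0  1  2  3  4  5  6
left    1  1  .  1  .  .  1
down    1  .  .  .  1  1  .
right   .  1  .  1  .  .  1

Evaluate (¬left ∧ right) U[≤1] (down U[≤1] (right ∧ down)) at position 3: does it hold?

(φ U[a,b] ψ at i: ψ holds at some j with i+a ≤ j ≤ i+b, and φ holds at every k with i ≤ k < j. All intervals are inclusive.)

No

Need some j in [3,4] with (down U[≤1] (right ∧ down)), and (¬left ∧ right) at every k in [3,j-1].
  j=3: (down U[≤1] (right ∧ down)) — fails.
  j=4: (down U[≤1] (right ∧ down)) — fails.
No j in the window works → until fails.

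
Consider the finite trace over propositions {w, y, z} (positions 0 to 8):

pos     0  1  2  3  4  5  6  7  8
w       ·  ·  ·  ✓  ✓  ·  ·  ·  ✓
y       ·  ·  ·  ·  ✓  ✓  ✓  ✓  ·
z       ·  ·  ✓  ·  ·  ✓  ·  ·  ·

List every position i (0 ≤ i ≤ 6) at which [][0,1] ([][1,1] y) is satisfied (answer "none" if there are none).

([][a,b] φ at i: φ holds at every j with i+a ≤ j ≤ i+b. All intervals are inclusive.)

3, 4, 5

Evaluate at each i in [0,6]:
  i=0: ✗ (fails at j=0)
  i=1: ✗ (fails at j=1)
  i=2: ✗ (fails at j=2)
  i=3: ✓ (all of [3,4])
  i=4: ✓ (all of [4,5])
  i=5: ✓ (all of [5,6])
  i=6: ✗ (fails at j=7)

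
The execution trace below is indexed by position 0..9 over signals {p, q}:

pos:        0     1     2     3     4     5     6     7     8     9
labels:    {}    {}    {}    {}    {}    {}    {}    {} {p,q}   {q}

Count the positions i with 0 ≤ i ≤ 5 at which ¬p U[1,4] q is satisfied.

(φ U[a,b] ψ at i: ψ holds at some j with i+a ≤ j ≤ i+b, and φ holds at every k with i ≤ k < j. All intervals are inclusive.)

2

Evaluate at each i in [0,5]:
  i=0: ✗ (no rhs in [1,4])
  i=1: ✗ (no rhs in [2,5])
  i=2: ✗ (no rhs in [3,6])
  i=3: ✗ (no rhs in [4,7])
  i=4: ✓ (rhs at j=8; lhs holds on [4,7])
  i=5: ✓ (rhs at j=8; lhs holds on [5,7])
Positions where it holds: {4, 5} → 2.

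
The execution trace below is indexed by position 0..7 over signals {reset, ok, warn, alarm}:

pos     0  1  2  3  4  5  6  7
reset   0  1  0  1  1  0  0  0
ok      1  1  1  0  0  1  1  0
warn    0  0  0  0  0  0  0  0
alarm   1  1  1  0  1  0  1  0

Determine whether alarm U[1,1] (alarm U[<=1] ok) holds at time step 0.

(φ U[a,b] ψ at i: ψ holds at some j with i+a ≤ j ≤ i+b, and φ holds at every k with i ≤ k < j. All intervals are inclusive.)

Need some j in [1,1] with (alarm U[<=1] ok), and alarm at every k in [0,j-1].
  j=1: (alarm U[<=1] ok) holds; alarm holds at every k in [0,0] → satisfied.

Holds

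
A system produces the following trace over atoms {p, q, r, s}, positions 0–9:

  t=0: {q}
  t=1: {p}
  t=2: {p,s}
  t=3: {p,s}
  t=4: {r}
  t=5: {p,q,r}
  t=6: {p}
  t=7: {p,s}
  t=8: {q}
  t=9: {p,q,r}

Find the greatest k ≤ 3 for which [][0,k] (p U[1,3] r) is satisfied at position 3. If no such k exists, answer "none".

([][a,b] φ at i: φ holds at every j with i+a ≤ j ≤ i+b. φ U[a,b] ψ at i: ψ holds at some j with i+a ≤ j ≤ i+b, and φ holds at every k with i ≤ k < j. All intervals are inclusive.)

(p U[1,3] r) must hold from j=3 onward; find where it first fails.
  j=3: holds
  j=4: fails
Holds on [3,3], so largest k = 0.

0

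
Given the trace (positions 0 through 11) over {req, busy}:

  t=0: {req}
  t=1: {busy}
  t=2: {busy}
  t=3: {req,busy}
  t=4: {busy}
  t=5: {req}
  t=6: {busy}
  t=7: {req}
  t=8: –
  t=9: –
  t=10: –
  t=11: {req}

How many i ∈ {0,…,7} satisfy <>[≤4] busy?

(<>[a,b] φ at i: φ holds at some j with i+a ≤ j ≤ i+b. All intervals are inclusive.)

Evaluate at each i in [0,7]:
  i=0: ✓ (witness j=1)
  i=1: ✓ (witness j=1)
  i=2: ✓ (witness j=2)
  i=3: ✓ (witness j=3)
  i=4: ✓ (witness j=4)
  i=5: ✓ (witness j=6)
  i=6: ✓ (witness j=6)
  i=7: ✗ (none in [7,11])
Positions where it holds: {0, 1, 2, 3, 4, 5, 6} → 7.

7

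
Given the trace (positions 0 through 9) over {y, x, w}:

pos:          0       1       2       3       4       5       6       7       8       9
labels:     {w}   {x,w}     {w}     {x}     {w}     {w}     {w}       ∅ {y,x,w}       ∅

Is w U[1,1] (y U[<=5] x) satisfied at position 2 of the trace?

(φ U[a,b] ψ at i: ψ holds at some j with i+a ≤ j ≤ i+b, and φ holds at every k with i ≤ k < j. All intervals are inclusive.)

Holds

Need some j in [3,3] with (y U[<=5] x), and w at every k in [2,j-1].
  j=3: (y U[<=5] x) holds; w holds at every k in [2,2] → satisfied.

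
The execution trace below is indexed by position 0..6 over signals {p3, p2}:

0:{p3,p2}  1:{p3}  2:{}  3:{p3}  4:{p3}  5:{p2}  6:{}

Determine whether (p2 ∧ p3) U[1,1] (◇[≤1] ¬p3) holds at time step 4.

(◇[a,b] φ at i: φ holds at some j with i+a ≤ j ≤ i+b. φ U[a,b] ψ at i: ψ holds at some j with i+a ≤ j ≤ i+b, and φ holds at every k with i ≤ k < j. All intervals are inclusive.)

Need some j in [5,5] with ◇[≤1] ¬p3, and (p2 ∧ p3) at every k in [4,j-1].
  j=5: ◇[≤1] ¬p3 holds, but (p2 ∧ p3) fails at k=4 → not this j.
No j in the window works → until fails.

Does not hold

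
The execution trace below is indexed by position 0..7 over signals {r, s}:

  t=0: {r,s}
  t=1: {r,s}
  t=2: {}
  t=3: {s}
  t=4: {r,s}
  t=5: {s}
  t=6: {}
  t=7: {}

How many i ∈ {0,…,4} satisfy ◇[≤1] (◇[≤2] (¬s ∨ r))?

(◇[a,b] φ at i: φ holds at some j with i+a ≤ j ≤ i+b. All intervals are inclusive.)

5

Evaluate at each i in [0,4]:
  i=0: ✓ (witness j=0)
  i=1: ✓ (witness j=1)
  i=2: ✓ (witness j=2)
  i=3: ✓ (witness j=3)
  i=4: ✓ (witness j=4)
Positions where it holds: {0, 1, 2, 3, 4} → 5.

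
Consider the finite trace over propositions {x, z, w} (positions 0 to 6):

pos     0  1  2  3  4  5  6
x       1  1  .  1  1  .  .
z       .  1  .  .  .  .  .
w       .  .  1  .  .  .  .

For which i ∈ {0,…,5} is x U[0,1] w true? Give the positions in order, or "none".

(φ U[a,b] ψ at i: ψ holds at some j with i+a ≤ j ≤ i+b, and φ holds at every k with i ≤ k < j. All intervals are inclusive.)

Evaluate at each i in [0,5]:
  i=0: ✗ (no rhs in [0,1])
  i=1: ✓ (rhs at j=2; lhs holds on [1,1])
  i=2: ✓ (rhs at j=2)
  i=3: ✗ (no rhs in [3,4])
  i=4: ✗ (no rhs in [4,5])
  i=5: ✗ (no rhs in [5,6])

1, 2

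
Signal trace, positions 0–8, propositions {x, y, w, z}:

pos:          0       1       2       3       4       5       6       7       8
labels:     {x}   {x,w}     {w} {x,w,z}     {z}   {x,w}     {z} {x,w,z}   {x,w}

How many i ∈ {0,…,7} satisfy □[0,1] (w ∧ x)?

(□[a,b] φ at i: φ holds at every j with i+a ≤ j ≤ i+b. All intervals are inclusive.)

1

Evaluate at each i in [0,7]:
  i=0: ✗ (fails at j=0)
  i=1: ✗ (fails at j=2)
  i=2: ✗ (fails at j=2)
  i=3: ✗ (fails at j=4)
  i=4: ✗ (fails at j=4)
  i=5: ✗ (fails at j=6)
  i=6: ✗ (fails at j=6)
  i=7: ✓ (all of [7,8])
Positions where it holds: {7} → 1.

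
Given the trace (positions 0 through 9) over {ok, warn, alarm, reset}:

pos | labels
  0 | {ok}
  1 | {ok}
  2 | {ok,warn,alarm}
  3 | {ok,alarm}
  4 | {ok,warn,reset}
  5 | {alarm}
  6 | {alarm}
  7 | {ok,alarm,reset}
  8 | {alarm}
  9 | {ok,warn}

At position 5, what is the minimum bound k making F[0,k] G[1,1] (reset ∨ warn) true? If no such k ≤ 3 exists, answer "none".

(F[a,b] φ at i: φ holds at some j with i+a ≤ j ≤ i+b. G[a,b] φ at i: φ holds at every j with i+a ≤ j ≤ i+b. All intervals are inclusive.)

Scan j = 5,6,… for G[1,1] (reset ∨ warn):
  j=5: fails
  j=6: holds
First hit at j=6, so smallest k = 6-5 = 1.

1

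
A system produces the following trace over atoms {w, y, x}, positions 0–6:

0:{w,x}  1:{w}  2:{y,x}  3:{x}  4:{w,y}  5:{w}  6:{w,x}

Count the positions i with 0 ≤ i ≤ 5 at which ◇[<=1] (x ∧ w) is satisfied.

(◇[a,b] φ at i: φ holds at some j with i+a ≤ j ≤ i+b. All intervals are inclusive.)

2

Evaluate at each i in [0,5]:
  i=0: ✓ (witness j=0)
  i=1: ✗ (none in [1,2])
  i=2: ✗ (none in [2,3])
  i=3: ✗ (none in [3,4])
  i=4: ✗ (none in [4,5])
  i=5: ✓ (witness j=6)
Positions where it holds: {0, 5} → 2.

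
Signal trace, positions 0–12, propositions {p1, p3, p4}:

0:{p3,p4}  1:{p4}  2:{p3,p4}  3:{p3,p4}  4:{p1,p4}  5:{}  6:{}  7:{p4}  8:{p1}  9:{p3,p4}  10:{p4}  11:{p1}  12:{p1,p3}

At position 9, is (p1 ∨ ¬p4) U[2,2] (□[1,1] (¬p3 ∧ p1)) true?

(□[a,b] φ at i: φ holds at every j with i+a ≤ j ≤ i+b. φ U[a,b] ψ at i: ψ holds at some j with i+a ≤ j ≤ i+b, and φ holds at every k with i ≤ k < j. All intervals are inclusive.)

No

Need some j in [11,11] with □[1,1] (¬p3 ∧ p1), and (p1 ∨ ¬p4) at every k in [9,j-1].
  j=11: □[1,1] (¬p3 ∧ p1) — fails at 12.
No j in the window works → until fails.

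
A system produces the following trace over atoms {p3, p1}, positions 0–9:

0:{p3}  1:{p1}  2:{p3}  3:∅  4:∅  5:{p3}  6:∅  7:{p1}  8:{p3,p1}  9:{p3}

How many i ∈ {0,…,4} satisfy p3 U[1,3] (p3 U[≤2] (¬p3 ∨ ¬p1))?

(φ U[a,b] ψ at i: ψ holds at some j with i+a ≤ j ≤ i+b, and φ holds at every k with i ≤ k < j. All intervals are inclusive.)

2

Evaluate at each i in [0,4]:
  i=0: ✓ (rhs at j=1; lhs holds on [0,0])
  i=1: ✗ (lhs fails at k=1 before rhs at j=2)
  i=2: ✓ (rhs at j=3; lhs holds on [2,2])
  i=3: ✗ (lhs fails at k=3 before rhs at j=4)
  i=4: ✗ (lhs fails at k=4 before rhs at j=5)
Positions where it holds: {0, 2} → 2.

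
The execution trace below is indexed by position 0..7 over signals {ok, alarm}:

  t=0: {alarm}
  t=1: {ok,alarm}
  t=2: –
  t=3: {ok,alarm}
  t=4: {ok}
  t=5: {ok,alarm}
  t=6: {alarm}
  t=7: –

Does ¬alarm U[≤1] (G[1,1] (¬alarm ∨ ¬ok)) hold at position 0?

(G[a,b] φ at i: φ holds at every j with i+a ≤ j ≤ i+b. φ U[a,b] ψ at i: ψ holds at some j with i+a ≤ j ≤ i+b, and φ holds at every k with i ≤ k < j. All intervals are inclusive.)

Need some j in [0,1] with G[1,1] (¬alarm ∨ ¬ok), and ¬alarm at every k in [0,j-1].
  j=0: G[1,1] (¬alarm ∨ ¬ok) — fails at 1.
  j=1: G[1,1] (¬alarm ∨ ¬ok) holds, but ¬alarm fails at k=0 → not this j.
No j in the window works → until fails.

Does not hold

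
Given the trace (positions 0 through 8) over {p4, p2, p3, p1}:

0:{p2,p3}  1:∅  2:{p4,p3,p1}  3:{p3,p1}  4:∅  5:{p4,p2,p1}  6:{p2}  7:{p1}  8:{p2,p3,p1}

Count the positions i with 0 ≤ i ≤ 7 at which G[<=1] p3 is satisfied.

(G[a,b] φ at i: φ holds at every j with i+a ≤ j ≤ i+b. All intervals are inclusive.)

Evaluate at each i in [0,7]:
  i=0: ✗ (fails at j=1)
  i=1: ✗ (fails at j=1)
  i=2: ✓ (all of [2,3])
  i=3: ✗ (fails at j=4)
  i=4: ✗ (fails at j=4)
  i=5: ✗ (fails at j=5)
  i=6: ✗ (fails at j=6)
  i=7: ✗ (fails at j=7)
Positions where it holds: {2} → 1.

1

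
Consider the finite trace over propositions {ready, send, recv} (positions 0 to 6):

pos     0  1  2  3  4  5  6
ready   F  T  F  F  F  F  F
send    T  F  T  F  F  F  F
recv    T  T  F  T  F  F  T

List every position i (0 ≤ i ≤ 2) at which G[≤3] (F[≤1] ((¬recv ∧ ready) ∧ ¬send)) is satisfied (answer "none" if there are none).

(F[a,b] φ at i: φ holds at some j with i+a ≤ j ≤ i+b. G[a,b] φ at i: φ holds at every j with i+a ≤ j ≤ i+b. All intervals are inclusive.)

Evaluate at each i in [0,2]:
  i=0: ✗ (fails at j=0)
  i=1: ✗ (fails at j=1)
  i=2: ✗ (fails at j=2)

none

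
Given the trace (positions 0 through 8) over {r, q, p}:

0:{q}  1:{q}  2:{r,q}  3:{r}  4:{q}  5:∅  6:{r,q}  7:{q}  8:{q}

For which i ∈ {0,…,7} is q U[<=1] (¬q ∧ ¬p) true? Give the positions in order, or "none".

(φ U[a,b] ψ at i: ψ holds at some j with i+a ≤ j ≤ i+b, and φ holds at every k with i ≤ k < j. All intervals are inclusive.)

2, 3, 4, 5

Evaluate at each i in [0,7]:
  i=0: ✗ (no rhs in [0,1])
  i=1: ✗ (no rhs in [1,2])
  i=2: ✓ (rhs at j=3; lhs holds on [2,2])
  i=3: ✓ (rhs at j=3)
  i=4: ✓ (rhs at j=5; lhs holds on [4,4])
  i=5: ✓ (rhs at j=5)
  i=6: ✗ (no rhs in [6,7])
  i=7: ✗ (no rhs in [7,8])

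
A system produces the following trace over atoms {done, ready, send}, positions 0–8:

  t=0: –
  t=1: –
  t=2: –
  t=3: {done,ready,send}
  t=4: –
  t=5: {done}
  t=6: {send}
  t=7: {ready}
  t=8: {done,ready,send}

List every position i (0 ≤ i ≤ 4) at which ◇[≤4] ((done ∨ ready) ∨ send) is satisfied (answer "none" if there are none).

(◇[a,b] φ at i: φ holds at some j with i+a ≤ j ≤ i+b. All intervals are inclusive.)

Evaluate at each i in [0,4]:
  i=0: ✓ (witness j=3)
  i=1: ✓ (witness j=3)
  i=2: ✓ (witness j=3)
  i=3: ✓ (witness j=3)
  i=4: ✓ (witness j=5)

0, 1, 2, 3, 4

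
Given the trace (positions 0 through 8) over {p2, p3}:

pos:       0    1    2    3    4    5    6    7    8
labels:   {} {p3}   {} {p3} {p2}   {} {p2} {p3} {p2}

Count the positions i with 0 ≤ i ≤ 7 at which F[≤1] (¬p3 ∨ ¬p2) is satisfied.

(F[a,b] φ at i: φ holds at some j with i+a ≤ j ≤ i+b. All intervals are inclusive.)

8

Evaluate at each i in [0,7]:
  i=0: ✓ (witness j=0)
  i=1: ✓ (witness j=1)
  i=2: ✓ (witness j=2)
  i=3: ✓ (witness j=3)
  i=4: ✓ (witness j=4)
  i=5: ✓ (witness j=5)
  i=6: ✓ (witness j=6)
  i=7: ✓ (witness j=7)
Positions where it holds: {0, 1, 2, 3, 4, 5, 6, 7} → 8.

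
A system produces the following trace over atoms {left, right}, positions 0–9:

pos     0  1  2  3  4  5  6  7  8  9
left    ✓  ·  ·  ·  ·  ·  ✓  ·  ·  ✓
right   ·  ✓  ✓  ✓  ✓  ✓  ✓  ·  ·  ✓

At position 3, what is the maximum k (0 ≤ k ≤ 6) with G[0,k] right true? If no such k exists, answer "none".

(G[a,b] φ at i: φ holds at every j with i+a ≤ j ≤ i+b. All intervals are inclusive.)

3

right must hold from j=3 onward; find where it first fails.
  j=3: holds
  j=4: holds
  j=5: holds
  j=6: holds
  j=7: fails
Holds on [3,6], so largest k = 3.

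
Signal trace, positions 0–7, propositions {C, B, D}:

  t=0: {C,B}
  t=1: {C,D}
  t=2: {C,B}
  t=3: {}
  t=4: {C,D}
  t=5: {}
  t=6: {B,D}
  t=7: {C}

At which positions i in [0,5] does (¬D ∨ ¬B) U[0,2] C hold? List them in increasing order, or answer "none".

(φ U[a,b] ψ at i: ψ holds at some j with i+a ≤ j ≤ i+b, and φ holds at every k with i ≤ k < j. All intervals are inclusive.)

0, 1, 2, 3, 4

Evaluate at each i in [0,5]:
  i=0: ✓ (rhs at j=0)
  i=1: ✓ (rhs at j=1)
  i=2: ✓ (rhs at j=2)
  i=3: ✓ (rhs at j=4; lhs holds on [3,3])
  i=4: ✓ (rhs at j=4)
  i=5: ✗ (lhs fails at k=6 before rhs at j=7)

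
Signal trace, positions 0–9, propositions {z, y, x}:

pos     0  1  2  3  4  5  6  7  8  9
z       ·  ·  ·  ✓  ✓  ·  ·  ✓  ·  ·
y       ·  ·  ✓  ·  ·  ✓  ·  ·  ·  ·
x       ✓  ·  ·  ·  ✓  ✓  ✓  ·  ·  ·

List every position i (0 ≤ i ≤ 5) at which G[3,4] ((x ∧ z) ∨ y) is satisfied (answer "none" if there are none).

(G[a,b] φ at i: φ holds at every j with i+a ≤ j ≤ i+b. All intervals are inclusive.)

1

Evaluate at each i in [0,5]:
  i=0: ✗ (fails at j=3)
  i=1: ✓ (all of [4,5])
  i=2: ✗ (fails at j=6)
  i=3: ✗ (fails at j=6)
  i=4: ✗ (fails at j=7)
  i=5: ✗ (fails at j=8)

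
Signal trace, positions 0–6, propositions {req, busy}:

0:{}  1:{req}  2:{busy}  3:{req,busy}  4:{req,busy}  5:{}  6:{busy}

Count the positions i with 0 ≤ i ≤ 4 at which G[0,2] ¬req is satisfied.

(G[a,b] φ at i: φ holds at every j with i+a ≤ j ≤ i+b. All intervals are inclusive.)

0

Evaluate at each i in [0,4]:
  i=0: ✗ (fails at j=1)
  i=1: ✗ (fails at j=1)
  i=2: ✗ (fails at j=3)
  i=3: ✗ (fails at j=3)
  i=4: ✗ (fails at j=4)
Positions where it holds: {} → 0.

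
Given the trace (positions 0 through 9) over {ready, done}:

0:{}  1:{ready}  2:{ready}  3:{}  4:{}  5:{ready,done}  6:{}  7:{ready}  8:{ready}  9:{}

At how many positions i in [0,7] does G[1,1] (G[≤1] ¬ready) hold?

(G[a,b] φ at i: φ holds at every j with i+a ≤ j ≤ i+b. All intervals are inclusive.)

1

Evaluate at each i in [0,7]:
  i=0: ✗ (fails at j=1)
  i=1: ✗ (fails at j=2)
  i=2: ✓ (all of [3,3])
  i=3: ✗ (fails at j=4)
  i=4: ✗ (fails at j=5)
  i=5: ✗ (fails at j=6)
  i=6: ✗ (fails at j=7)
  i=7: ✗ (fails at j=8)
Positions where it holds: {2} → 1.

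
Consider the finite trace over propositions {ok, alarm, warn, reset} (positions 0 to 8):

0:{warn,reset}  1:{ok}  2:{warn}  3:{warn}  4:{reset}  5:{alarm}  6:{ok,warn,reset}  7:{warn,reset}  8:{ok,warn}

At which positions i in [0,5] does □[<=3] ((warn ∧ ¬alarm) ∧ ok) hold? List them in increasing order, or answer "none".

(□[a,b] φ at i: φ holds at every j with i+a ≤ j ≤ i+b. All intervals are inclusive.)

Evaluate at each i in [0,5]:
  i=0: ✗ (fails at j=0)
  i=1: ✗ (fails at j=1)
  i=2: ✗ (fails at j=2)
  i=3: ✗ (fails at j=3)
  i=4: ✗ (fails at j=4)
  i=5: ✗ (fails at j=5)

none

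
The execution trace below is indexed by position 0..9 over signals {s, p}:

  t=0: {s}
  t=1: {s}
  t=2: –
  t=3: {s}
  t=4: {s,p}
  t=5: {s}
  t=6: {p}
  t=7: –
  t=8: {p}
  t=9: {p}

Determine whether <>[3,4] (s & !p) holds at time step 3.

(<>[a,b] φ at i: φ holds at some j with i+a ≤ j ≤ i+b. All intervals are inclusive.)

No

Check (s & !p) at each j in [6,7]:
  j=6: false
  j=7: false
No position in the window satisfies it → formula fails.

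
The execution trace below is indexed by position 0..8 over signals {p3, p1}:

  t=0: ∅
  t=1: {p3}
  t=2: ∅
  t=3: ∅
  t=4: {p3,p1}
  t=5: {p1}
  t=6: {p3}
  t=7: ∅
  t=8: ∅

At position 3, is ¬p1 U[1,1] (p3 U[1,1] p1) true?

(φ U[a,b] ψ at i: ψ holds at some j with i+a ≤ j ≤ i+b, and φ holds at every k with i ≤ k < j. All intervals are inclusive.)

Need some j in [4,4] with (p3 U[1,1] p1), and ¬p1 at every k in [3,j-1].
  j=4: (p3 U[1,1] p1) holds; ¬p1 holds at every k in [3,3] → satisfied.

True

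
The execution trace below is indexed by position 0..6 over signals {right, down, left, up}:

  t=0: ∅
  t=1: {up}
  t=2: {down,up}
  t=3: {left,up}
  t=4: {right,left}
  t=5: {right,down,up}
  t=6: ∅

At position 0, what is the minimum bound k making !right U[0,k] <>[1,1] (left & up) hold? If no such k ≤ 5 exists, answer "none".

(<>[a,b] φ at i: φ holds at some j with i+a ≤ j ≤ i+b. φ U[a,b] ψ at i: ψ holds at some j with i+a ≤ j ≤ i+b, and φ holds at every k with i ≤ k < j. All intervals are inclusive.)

2

Need earliest j ≥ 0 with <>[1,1] (left & up), and !right at every k in [0,j-1].
  j=0: rhs fails.
  j=1: rhs fails.
  j=2: rhs holds; lhs holds on [0,1]. k = 2.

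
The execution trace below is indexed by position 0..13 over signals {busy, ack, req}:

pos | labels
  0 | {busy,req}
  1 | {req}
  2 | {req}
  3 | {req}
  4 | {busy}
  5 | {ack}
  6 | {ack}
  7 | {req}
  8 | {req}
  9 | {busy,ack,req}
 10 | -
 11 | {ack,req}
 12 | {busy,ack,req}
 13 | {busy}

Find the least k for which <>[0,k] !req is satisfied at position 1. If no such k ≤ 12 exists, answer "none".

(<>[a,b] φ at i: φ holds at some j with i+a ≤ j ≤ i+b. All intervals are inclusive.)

3

Scan j = 1,2,… for !req:
  j=1: fails
  j=2: fails
  j=3: fails
  j=4: holds
First hit at j=4, so smallest k = 4-1 = 3.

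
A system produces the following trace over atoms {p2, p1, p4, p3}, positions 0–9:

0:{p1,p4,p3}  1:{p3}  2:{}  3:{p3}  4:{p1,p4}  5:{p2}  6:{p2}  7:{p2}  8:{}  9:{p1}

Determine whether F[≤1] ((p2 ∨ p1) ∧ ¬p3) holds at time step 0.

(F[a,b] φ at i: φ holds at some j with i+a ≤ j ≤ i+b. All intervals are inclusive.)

Check ((p2 ∨ p1) ∧ ¬p3) at each j in [0,1]:
  j=0: false
  j=1: false
No position in the window satisfies it → formula fails.

No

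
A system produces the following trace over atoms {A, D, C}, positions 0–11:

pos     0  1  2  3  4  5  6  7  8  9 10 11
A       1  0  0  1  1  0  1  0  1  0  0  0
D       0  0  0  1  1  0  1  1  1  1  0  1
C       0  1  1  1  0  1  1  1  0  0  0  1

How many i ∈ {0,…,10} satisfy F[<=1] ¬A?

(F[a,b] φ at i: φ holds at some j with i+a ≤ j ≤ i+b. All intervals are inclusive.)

Evaluate at each i in [0,10]:
  i=0: ✓ (witness j=1)
  i=1: ✓ (witness j=1)
  i=2: ✓ (witness j=2)
  i=3: ✗ (none in [3,4])
  i=4: ✓ (witness j=5)
  i=5: ✓ (witness j=5)
  i=6: ✓ (witness j=7)
  i=7: ✓ (witness j=7)
  i=8: ✓ (witness j=9)
  i=9: ✓ (witness j=9)
  i=10: ✓ (witness j=10)
Positions where it holds: {0, 1, 2, 4, 5, 6, 7, 8, 9, 10} → 10.

10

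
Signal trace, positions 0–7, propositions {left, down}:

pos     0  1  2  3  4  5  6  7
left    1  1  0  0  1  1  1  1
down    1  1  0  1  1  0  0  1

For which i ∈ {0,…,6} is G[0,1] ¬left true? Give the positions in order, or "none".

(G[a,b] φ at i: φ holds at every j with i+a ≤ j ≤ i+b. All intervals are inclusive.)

Evaluate at each i in [0,6]:
  i=0: ✗ (fails at j=0)
  i=1: ✗ (fails at j=1)
  i=2: ✓ (all of [2,3])
  i=3: ✗ (fails at j=4)
  i=4: ✗ (fails at j=4)
  i=5: ✗ (fails at j=5)
  i=6: ✗ (fails at j=6)

2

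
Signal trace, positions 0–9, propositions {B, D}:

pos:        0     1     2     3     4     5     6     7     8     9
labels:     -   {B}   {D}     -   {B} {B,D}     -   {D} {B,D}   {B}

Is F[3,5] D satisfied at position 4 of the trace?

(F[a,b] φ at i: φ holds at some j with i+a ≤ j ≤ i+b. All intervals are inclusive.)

Check D at each j in [7,9]:
  j=7: true
  j=8: true
  j=9: false
Found at j=7 → formula holds.

Yes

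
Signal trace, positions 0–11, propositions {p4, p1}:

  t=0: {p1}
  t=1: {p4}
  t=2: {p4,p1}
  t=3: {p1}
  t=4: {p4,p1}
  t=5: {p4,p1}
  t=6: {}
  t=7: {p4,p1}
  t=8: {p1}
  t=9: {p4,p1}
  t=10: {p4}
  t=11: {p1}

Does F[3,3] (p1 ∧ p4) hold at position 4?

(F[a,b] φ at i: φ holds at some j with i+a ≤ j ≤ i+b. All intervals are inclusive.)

Yes

Check (p1 ∧ p4) at each j in [7,7]:
  j=7: true
Found at j=7 → formula holds.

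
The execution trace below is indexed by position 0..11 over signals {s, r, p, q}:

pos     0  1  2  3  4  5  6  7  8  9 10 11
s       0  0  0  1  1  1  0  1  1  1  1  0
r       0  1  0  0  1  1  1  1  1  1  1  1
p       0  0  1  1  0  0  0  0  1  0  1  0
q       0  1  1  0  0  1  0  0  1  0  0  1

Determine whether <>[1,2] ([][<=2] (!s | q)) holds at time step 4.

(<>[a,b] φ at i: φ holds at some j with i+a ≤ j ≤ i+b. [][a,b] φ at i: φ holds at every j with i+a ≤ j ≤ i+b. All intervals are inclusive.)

Check [][<=2] (!s | q) at each j in [5,6]:
  j=5: fails at 7
  j=6: fails at 7
No position in the window satisfies it → formula fails.

False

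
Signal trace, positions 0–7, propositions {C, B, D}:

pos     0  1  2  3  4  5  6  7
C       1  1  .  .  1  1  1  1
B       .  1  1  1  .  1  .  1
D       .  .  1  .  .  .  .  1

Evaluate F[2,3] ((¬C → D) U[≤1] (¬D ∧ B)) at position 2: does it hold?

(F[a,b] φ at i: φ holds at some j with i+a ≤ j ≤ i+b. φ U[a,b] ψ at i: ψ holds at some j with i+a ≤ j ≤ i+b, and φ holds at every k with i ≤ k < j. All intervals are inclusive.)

Holds

Check ((¬C → D) U[≤1] (¬D ∧ B)) at each j in [4,5]:
  j=4: holds
  j=5: holds
Found at j=4 → formula holds.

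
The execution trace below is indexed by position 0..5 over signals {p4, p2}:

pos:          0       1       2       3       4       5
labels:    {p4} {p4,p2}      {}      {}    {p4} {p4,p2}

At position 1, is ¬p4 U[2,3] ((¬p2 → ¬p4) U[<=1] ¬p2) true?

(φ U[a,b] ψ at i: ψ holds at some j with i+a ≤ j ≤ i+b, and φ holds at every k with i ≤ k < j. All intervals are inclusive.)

No

Need some j in [3,4] with ((¬p2 → ¬p4) U[<=1] ¬p2), and ¬p4 at every k in [1,j-1].
  j=3: ((¬p2 → ¬p4) U[<=1] ¬p2) holds, but ¬p4 fails at k=1 → not this j.
  j=4: ((¬p2 → ¬p4) U[<=1] ¬p2) holds, but ¬p4 fails at k=1 → not this j.
No j in the window works → until fails.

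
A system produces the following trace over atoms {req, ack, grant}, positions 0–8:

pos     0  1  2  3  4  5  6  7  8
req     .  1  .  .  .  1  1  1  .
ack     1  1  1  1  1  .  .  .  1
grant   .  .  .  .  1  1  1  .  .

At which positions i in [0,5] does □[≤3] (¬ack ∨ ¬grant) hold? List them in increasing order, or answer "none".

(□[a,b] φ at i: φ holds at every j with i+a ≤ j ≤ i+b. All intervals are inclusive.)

0, 5

Evaluate at each i in [0,5]:
  i=0: ✓ (all of [0,3])
  i=1: ✗ (fails at j=4)
  i=2: ✗ (fails at j=4)
  i=3: ✗ (fails at j=4)
  i=4: ✗ (fails at j=4)
  i=5: ✓ (all of [5,8])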